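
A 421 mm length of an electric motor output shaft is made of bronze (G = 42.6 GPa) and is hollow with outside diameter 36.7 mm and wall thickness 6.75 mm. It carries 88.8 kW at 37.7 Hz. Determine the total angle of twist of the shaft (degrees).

ω = 2π·37.7 = 236.9 rad/s, so T = P/ω = 88.8×10³ / 236.9 = 374.9 N·m.
J = π(d_o⁴ − d_i⁴)/32 = π(0.0367⁴ − 0.0232⁴)/32 = 1.497×10^-7 m⁴.
θ = T·L/(G·J) = 374.9 × 0.421 / (42.6×10⁹ × 1.497×10^-7) = 0.02475 rad.

1.42°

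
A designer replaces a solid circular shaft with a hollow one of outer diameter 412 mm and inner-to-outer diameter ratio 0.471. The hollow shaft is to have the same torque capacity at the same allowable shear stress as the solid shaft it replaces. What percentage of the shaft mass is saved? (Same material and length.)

Equal τ_max and T ⇒ the solid shaft needs d_s³ = d_o³(1−k⁴), so d_s = 412·(1−0.471⁴)^(1/3) = 405.1 mm.
Area ratio A_h/A_s = d_o²(1−k²)/d_s² = (1−k²)/(1−k⁴)^(2/3) = 0.8048.
Mass saving = 1 − 0.8048 = 19.5 %.

19.5 %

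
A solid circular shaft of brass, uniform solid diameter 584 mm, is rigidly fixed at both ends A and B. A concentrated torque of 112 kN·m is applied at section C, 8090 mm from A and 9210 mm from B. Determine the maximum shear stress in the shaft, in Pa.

1.52e6 Pa

With uniform GJ and both ends fixed, compatibility θ_AC = θ_CB gives T_A·a = T_B·b, together with T_A + T_B = T₀.
T_A = T₀·b/(a+b) = 112000·9210/17300 = 59630 N·m; T_B = 52370 N·m.
τ in each portion: τ_AC = 1.52×10^6 Pa, τ_CB = 1.34×10^6 Pa; maximum is in AC.
τ_max = T_AC·r/J = 59630·0.292/0.0114 = 1.525×10^6 Pa.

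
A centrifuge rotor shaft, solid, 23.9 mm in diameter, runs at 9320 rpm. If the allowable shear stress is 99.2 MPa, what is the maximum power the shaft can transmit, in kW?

260 kW

J = πd⁴/32 = π(0.0239)⁴/32 = 3.203×10^-8 m⁴.
T_max = τ_allow·J/r = 9.92×10^7 × 3.203×10^-8 / 0.0119 = 265.9 N·m.
ω = 2π·9320/60 = 976.0 rad/s, so P_max = T_max·ω = 2.595×10^5 W.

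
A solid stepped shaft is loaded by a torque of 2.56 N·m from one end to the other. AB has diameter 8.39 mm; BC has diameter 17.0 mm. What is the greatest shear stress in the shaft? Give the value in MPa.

22.1 MPa

Under the same torque, τ_max = 16T/(πd³) is largest where d is smallest — segment AB (d = 8.39 mm).
τ_max = 16·2.560/(π·(0.00839)³) = 2.208×10^7 Pa.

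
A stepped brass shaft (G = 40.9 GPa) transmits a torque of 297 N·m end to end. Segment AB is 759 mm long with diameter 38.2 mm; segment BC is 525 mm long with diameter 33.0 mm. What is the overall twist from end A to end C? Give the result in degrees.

J_AB = π(0.0382)⁴/32 = 2.09×10^-7 m⁴; J_BC = π(0.0330)⁴/32 = 1.16×10^-7 m⁴.
θ = (T/G)·Σ L_i/J_i = (297.0/40.9×10⁹)·(0.759/2.09×10^-7 + 0.525/1.16×10^-7) = 0.05911 rad.

3.39°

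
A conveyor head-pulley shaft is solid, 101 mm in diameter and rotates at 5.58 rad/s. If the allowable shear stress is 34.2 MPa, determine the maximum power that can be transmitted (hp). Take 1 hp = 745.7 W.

51.8 hp

J = πd⁴/32 = π(0.101)⁴/32 = 1.022×10^-5 m⁴.
T_max = τ_allow·J/r = 3.42×10^7 × 1.022×10^-5 / 0.0505 = 6919 N·m.
ω = 5.58 rad/s, so P_max = T_max·ω = 3.861×10^4 W.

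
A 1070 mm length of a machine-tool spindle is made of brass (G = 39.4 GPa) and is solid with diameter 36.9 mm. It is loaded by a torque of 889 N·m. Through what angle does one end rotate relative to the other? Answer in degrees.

J = πd⁴/32 = π(0.0369)⁴/32 = 1.820×10^-7 m⁴.
θ = T·L/(G·J) = 889.0 × 1.07 / (39.4×10⁹ × 1.820×10^-7) = 0.1326 rad.

7.60°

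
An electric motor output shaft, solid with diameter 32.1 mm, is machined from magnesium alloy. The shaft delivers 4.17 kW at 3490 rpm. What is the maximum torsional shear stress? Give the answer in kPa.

ω = 2π·3490/60 = 365.5 rad/s, so T = P/ω = 4.17×10³ / 365.5 = 11.41 N·m.
J = πd⁴/32 = π(0.0321)⁴/32 = 1.042×10^-7 m⁴.
τ_max = T·r/J = 11.41 × 0.0161 / 1.042×10^-7 = 1.757×10^6 Pa.

1760 kPa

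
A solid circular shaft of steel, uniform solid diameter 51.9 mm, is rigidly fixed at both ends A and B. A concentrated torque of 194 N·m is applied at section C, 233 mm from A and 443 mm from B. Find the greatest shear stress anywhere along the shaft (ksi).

With uniform GJ and both ends fixed, compatibility θ_AC = θ_CB gives T_A·a = T_B·b, together with T_A + T_B = T₀.
T_A = T₀·b/(a+b) = 194.0·443/676.0 = 127.1 N·m; T_B = 66.87 N·m.
τ in each portion: τ_AC = 4.63×10^6 Pa, τ_CB = 2.44×10^6 Pa; maximum is in AC.
τ_max = T_AC·r/J = 127.1·0.0260/7.12×10^-7 = 4.632×10^6 Pa.

0.672 ksi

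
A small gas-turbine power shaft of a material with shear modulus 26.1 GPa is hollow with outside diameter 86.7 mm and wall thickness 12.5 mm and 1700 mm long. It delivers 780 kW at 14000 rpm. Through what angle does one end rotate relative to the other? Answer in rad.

0.00840 rad

ω = 2π·14000/60 = 1466 rad/s, so T = P/ω = 780×10³ / 1466 = 532.0 N·m.
J = π(d_o⁴ − d_i⁴)/32 = π(0.0867⁴ − 0.0617⁴)/32 = 4.124×10^-6 m⁴.
θ = T·L/(G·J) = 532.0 × 1.70 / (26.1×10⁹ × 4.124×10^-6) = 8.402×10^-3 rad.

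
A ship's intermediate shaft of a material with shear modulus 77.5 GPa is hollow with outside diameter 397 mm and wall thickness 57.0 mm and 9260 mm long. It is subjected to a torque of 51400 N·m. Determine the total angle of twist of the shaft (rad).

J = π(d_o⁴ − d_i⁴)/32 = π(0.397⁴ − 0.283⁴)/32 = 1.809×10^-3 m⁴.
θ = T·L/(G·J) = 51400 × 9.26 / (77.5×10⁹ × 1.809×10^-3) = 3.395×10^-3 rad.

0.00339 rad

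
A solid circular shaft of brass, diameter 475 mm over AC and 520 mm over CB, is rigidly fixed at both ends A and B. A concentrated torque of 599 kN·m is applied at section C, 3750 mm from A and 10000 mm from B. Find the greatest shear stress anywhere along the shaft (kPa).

Compatibility: T_A·a/J_AC = T_B·b/J_CB with T_A + T_B = T₀.
J_AC = 5.00×10^-3 m⁴, J_CB = 7.18×10^-3 m⁴, so T_A = T₀·(J_AC/a)/((J_AC/a)+(J_CB/b)) = 389300 N·m, T_B = 209700 N·m.
τ in each portion: τ_AC = 1.85×10^7 Pa, τ_CB = 7.60×10^6 Pa; maximum is in AC.
τ_max = T_AC·r/J = 389300·0.237/5.00×10^-3 = 1.850×10^7 Pa.

18500 kPa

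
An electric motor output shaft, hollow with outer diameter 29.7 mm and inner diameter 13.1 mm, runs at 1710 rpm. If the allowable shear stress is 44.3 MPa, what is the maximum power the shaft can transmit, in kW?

J = π(d_o⁴ − d_i⁴)/32 = π(0.0297⁴ − 0.0131⁴)/32 = 7.350×10^-8 m⁴.
T_max = τ_allow·J/r = 4.43×10^7 × 7.350×10^-8 / 0.0149 = 219.3 N·m.
ω = 2π·1710/60 = 179.1 rad/s, so P_max = T_max·ω = 3.926×10^4 W.

39.3 kW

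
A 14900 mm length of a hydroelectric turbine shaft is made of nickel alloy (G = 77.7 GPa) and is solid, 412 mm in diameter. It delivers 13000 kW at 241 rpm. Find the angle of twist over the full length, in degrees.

ω = 2π·241/60 = 25.24 rad/s, so T = P/ω = 13000×10³ / 25.24 = 515100 N·m.
J = πd⁴/32 = π(0.412)⁴/32 = 2.829×10^-3 m⁴.
θ = T·L/(G·J) = 515100 × 14.9 / (77.7×10⁹ × 2.829×10^-3) = 0.03492 rad.

2.00°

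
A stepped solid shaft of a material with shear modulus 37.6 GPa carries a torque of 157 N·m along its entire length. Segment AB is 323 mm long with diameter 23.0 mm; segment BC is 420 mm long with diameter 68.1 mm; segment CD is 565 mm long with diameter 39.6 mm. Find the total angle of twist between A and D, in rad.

J_AB = π(0.0230)⁴/32 = 2.75×10^-8 m⁴; J_BC = π(0.0681)⁴/32 = 2.11×10^-6 m⁴; J_CD = π(0.0396)⁴/32 = 2.41×10^-7 m⁴.
θ = (T/G)·Σ L_i/J_i = (157.0/37.6×10⁹)·(0.323/2.75×10^-8 + 0.420/2.11×10^-6 + 0.565/2.41×10^-7) = 0.05969 rad.

0.0597 rad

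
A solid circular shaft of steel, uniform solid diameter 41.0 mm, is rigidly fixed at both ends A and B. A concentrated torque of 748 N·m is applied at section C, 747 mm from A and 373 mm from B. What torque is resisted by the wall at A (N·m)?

249 N·m

With uniform GJ and both ends fixed, compatibility θ_AC = θ_CB gives T_A·a = T_B·b, together with T_A + T_B = T₀.
T_A = T₀·b/(a+b) = 748.0·373/1120 = 249.1 N·m; T_B = 498.9 N·m.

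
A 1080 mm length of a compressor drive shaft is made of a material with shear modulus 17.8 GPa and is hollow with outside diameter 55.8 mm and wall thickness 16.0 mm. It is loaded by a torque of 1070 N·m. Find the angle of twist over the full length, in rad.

J = π(d_o⁴ − d_i⁴)/32 = π(0.0558⁴ − 0.0238⁴)/32 = 9.203×10^-7 m⁴.
θ = T·L/(G·J) = 1070 × 1.08 / (17.8×10⁹ × 9.203×10^-7) = 0.07055 rad.

0.0705 rad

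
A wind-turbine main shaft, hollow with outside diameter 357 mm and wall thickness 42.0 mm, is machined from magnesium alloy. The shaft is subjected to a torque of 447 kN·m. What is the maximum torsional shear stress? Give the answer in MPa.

J = π(d_o⁴ − d_i⁴)/32 = π(0.357⁴ − 0.273⁴)/32 = 1.049×10^-3 m⁴.
τ_max = T·r/J = 447000 × 0.178 / 1.049×10^-3 = 7.604×10^7 Pa.

76.0 MPa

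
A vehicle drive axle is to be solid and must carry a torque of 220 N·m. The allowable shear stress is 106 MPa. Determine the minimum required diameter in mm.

21.9 mm

For a solid shaft τ_max = 16T/(πd³), so d = (16T/(π τ_allow))^(1/3) = (16·220.0/(π·1.06×10^8))^(1/3) = 0.02195 m.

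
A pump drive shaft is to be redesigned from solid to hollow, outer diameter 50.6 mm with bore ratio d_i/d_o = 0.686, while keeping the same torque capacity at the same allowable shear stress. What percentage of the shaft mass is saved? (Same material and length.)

Equal τ_max and T ⇒ the solid shaft needs d_s³ = d_o³(1−k⁴), so d_s = 50.6·(1−0.686⁴)^(1/3) = 46.55 mm.
Area ratio A_h/A_s = d_o²(1−k²)/d_s² = (1−k²)/(1−k⁴)^(2/3) = 0.6256.
Mass saving = 1 − 0.6256 = 37.4 %.

37.4 %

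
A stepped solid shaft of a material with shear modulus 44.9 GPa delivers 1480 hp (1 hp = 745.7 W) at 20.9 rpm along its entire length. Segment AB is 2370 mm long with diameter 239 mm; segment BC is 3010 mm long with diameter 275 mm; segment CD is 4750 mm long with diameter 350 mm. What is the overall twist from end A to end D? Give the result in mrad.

ω = 2π·20.9/60 = 2.189 rad/s, so T = P/ω = 1480×745.7 / 2.189 = 504300 N·m.
J_AB = π(0.239)⁴/32 = 3.20×10^-4 m⁴; J_BC = π(0.275)⁴/32 = 5.61×10^-4 m⁴; J_CD = π(0.350)⁴/32 = 1.47×10^-3 m⁴.
θ = (T/G)·Σ L_i/J_i = (504300/44.9×10⁹)·(2.37/3.20×10^-4 + 3.01/5.61×10^-4 + 4.75/1.47×10^-3) = 0.1795 rad.

180 mrad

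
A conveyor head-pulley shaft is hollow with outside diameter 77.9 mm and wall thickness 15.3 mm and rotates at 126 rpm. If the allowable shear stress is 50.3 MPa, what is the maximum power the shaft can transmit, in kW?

53.2 kW

J = π(d_o⁴ − d_i⁴)/32 = π(0.0779⁴ − 0.0473⁴)/32 = 3.124×10^-6 m⁴.
T_max = τ_allow·J/r = 5.03×10^7 × 3.124×10^-6 / 0.0390 = 4034 N·m.
ω = 2π·126/60 = 13.19 rad/s, so P_max = T_max·ω = 5.323×10^4 W.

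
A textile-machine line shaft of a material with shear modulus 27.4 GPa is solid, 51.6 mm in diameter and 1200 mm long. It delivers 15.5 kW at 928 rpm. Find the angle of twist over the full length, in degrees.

0.575°

ω = 2π·928/60 = 97.18 rad/s, so T = P/ω = 15.5×10³ / 97.18 = 159.5 N·m.
J = πd⁴/32 = π(0.0516)⁴/32 = 6.960×10^-7 m⁴.
θ = T·L/(G·J) = 159.5 × 1.20 / (27.4×10⁹ × 6.960×10^-7) = 0.01004 rad.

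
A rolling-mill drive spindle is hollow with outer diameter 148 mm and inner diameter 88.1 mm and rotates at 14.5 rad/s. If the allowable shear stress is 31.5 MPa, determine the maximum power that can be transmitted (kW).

254 kW

J = π(d_o⁴ − d_i⁴)/32 = π(0.148⁴ − 0.0881⁴)/32 = 4.119×10^-5 m⁴.
T_max = τ_allow·J/r = 3.15×10^7 × 4.119×10^-5 / 0.0740 = 17530 N·m.
ω = 14.5 rad/s, so P_max = T_max·ω = 2.542×10^5 W.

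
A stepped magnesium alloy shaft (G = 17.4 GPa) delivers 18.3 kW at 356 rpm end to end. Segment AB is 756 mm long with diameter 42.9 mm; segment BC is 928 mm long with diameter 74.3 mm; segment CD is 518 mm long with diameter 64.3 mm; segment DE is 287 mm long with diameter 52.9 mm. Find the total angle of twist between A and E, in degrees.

5.28°

ω = 2π·356/60 = 37.28 rad/s, so T = P/ω = 18.3×10³ / 37.28 = 490.9 N·m.
J_AB = π(0.0429)⁴/32 = 3.33×10^-7 m⁴; J_BC = π(0.0743)⁴/32 = 2.99×10^-6 m⁴; J_CD = π(0.0643)⁴/32 = 1.68×10^-6 m⁴; J_DE = π(0.0529)⁴/32 = 7.69×10^-7 m⁴.
θ = (T/G)·Σ L_i/J_i = (490.9/17.4×10⁹)·(0.756/3.33×10^-7 + 0.928/2.99×10^-6 + 0.518/1.68×10^-6 + 0.287/7.69×10^-7) = 0.09213 rad.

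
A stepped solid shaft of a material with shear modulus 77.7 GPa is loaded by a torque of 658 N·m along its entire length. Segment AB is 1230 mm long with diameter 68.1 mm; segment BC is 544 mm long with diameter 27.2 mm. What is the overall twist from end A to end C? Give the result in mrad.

90.7 mrad

J_AB = π(0.0681)⁴/32 = 2.11×10^-6 m⁴; J_BC = π(0.0272)⁴/32 = 5.37×10^-8 m⁴.
θ = (T/G)·Σ L_i/J_i = (658.0/77.7×10⁹)·(1.23/2.11×10^-6 + 0.544/5.37×10^-8) = 0.09066 rad.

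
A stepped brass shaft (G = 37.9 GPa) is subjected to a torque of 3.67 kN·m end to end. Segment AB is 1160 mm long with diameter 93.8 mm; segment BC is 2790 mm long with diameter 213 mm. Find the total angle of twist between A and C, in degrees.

0.923°

J_AB = π(0.0938)⁴/32 = 7.60×10^-6 m⁴; J_BC = π(0.213)⁴/32 = 2.02×10^-4 m⁴.
θ = (T/G)·Σ L_i/J_i = (3670/37.9×10⁹)·(1.16/7.60×10^-6 + 2.79/2.02×10^-4) = 0.01612 rad.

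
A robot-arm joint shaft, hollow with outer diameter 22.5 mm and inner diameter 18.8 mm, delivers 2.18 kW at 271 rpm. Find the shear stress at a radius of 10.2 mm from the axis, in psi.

ω = 2π·271/60 = 28.38 rad/s, so T = P/ω = 2.18×10³ / 28.38 = 76.82 N·m.
J = π(d_o⁴ − d_i⁴)/32 = π(0.0225⁴ − 0.0188⁴)/32 = 1.290×10^-8 m⁴.
Shear stress varies linearly with radius: τ = T·r/J = 76.82 × 0.0102 / 1.290×10^-8 = 6.075×10^7 Pa.

8810 psi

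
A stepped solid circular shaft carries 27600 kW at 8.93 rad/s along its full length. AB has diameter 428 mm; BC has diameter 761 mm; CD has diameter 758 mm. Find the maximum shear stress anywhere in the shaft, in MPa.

201 MPa

ω = 8.93 rad/s, so T = P/ω = 27600×10³ / 8.930 = 3.091e6 N·m.
Under the same torque, τ_max = 16T/(πd³) is largest where d is smallest — segment AB (d = 428 mm).
τ_max = 16·3.091e6/(π·(0.428)³) = 2.008×10^8 Pa.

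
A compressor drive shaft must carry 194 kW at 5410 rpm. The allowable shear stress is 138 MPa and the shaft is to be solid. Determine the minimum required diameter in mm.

23.3 mm

ω = 2π·5410/60 = 566.5 rad/s, so T = P/ω = 194×10³ / 566.5 = 342.4 N·m.
For a solid shaft τ_max = 16T/(πd³), so d = (16T/(π τ_allow))^(1/3) = (16·342.4/(π·1.38×10^8))^(1/3) = 0.02329 m.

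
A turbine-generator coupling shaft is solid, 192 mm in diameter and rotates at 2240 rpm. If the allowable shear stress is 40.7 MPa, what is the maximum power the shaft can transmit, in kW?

13300 kW

J = πd⁴/32 = π(0.192)⁴/32 = 1.334×10^-4 m⁴.
T_max = τ_allow·J/r = 4.07×10^7 × 1.334×10^-4 / 0.0960 = 56560 N·m.
ω = 2π·2240/60 = 234.6 rad/s, so P_max = T_max·ω = 1.327×10^7 W.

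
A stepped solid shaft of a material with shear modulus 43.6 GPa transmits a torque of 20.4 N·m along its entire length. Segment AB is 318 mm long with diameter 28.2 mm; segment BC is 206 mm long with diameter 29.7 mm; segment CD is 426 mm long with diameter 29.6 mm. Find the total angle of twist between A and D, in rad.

J_AB = π(0.0282)⁴/32 = 6.21×10^-8 m⁴; J_BC = π(0.0297)⁴/32 = 7.64×10^-8 m⁴; J_CD = π(0.0296)⁴/32 = 7.54×10^-8 m⁴.
θ = (T/G)·Σ L_i/J_i = (20.40/43.6×10⁹)·(0.318/6.21×10^-8 + 0.206/7.64×10^-8 + 0.426/7.54×10^-8) = 6.303×10^-3 rad.

0.00630 rad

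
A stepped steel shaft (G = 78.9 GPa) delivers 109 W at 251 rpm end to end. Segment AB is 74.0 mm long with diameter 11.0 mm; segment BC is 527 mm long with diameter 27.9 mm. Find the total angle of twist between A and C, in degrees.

ω = 2π·251/60 = 26.28 rad/s, so T = P/ω = 109 / 26.28 = 4.147 N·m.
J_AB = π(0.0110)⁴/32 = 1.44×10^-9 m⁴; J_BC = π(0.0279)⁴/32 = 5.95×10^-8 m⁴.
θ = (T/G)·Σ L_i/J_i = (4.147/78.9×10⁹)·(0.0740/1.44×10^-9 + 0.527/5.95×10^-8) = 3.172×10^-3 rad.

0.182°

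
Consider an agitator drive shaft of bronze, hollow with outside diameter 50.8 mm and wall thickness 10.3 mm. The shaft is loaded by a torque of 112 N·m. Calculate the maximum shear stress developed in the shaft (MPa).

J = π(d_o⁴ − d_i⁴)/32 = π(0.0508⁴ − 0.0302⁴)/32 = 5.722×10^-7 m⁴.
τ_max = T·r/J = 112.0 × 0.0254 / 5.722×10^-7 = 4.972×10^6 Pa.

4.97 MPa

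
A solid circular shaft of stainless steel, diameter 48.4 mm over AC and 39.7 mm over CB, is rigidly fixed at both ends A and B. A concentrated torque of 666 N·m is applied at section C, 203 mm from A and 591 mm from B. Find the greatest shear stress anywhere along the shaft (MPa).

Compatibility: T_A·a/J_AC = T_B·b/J_CB with T_A + T_B = T₀.
J_AC = 5.39×10^-7 m⁴, J_CB = 2.44×10^-7 m⁴, so T_A = T₀·(J_AC/a)/((J_AC/a)+(J_CB/b)) = 576.4 N·m, T_B = 89.62 N·m.
τ in each portion: τ_AC = 2.59×10^7 Pa, τ_CB = 7.29×10^6 Pa; maximum is in AC.
τ_max = T_AC·r/J = 576.4·0.0242/5.39×10^-7 = 2.589×10^7 Pa.

25.9 MPa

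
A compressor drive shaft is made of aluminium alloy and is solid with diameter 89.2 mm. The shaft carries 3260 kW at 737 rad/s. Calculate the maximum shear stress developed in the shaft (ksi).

ω = 737 rad/s, so T = P/ω = 3260×10³ / 737.0 = 4423 N·m.
J = πd⁴/32 = π(0.0892)⁴/32 = 6.215×10^-6 m⁴.
τ_max = T·r/J = 4423 × 0.0446 / 6.215×10^-6 = 3.174×10^7 Pa.

4.60 ksi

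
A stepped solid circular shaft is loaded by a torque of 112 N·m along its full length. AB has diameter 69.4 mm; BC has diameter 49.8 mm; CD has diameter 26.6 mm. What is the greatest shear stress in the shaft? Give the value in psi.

Under the same torque, τ_max = 16T/(πd³) is largest where d is smallest — segment CD (d = 26.6 mm).
τ_max = 16·112.0/(π·(0.0266)³) = 3.031×10^7 Pa.

4400 psi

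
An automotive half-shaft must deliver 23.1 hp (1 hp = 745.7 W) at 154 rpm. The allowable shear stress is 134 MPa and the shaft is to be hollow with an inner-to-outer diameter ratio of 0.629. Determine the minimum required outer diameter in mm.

ω = 2π·154/60 = 16.13 rad/s, so T = P/ω = 23.1×745.7 / 16.13 = 1068 N·m.
For a hollow shaft with d_i/d_o = 0.629: τ_max = 16T/(π d_o³ (1−k⁴)), so d_o = [16T/(π τ_allow (1−k⁴))]^(1/3) = [16·1068/(π·1.34×10^8·0.8435)]^(1/3) = 0.03638 m.

36.4 mm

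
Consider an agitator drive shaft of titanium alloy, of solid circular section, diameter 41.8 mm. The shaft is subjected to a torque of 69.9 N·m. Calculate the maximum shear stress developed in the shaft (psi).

J = πd⁴/32 = π(0.0418)⁴/32 = 2.997×10^-7 m⁴.
τ_max = T·r/J = 69.90 × 0.0209 / 2.997×10^-7 = 4.874×10^6 Pa.

707 psi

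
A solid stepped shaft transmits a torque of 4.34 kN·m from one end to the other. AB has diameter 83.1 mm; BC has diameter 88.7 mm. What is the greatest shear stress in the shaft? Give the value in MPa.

Under the same torque, τ_max = 16T/(πd³) is largest where d is smallest — segment AB (d = 83.1 mm).
τ_max = 16·4340/(π·(0.0831)³) = 3.852×10^7 Pa.

38.5 MPa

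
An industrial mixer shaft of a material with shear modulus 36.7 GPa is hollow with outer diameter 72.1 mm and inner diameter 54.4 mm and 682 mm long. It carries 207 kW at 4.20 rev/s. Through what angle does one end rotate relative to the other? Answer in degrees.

4.66°

ω = 2π·4.20 = 26.39 rad/s, so T = P/ω = 207×10³ / 26.39 = 7844 N·m.
J = π(d_o⁴ − d_i⁴)/32 = π(0.0721⁴ − 0.0544⁴)/32 = 1.793×10^-6 m⁴.
θ = T·L/(G·J) = 7844 × 0.682 / (36.7×10⁹ × 1.793×10^-6) = 0.08129 rad.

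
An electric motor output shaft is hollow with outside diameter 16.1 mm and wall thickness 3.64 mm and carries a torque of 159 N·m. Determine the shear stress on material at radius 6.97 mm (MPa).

J = π(d_o⁴ − d_i⁴)/32 = π(0.0161⁴ − 0.00882⁴)/32 = 6.002×10^-9 m⁴.
Shear stress varies linearly with radius: τ = T·r/J = 159.0 × 0.00697 / 6.002×10^-9 = 1.846×10^8 Pa.

185 MPa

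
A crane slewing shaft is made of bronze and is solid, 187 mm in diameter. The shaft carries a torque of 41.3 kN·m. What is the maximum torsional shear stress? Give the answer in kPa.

32200 kPa

J = πd⁴/32 = π(0.187)⁴/32 = 1.201×10^-4 m⁴.
τ_max = T·r/J = 41300 × 0.0935 / 1.201×10^-4 = 3.217×10^7 Pa.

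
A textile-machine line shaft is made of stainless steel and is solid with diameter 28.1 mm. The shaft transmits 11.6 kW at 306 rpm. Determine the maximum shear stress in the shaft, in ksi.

12.1 ksi

ω = 2π·306/60 = 32.04 rad/s, so T = P/ω = 11.6×10³ / 32.04 = 362.0 N·m.
J = πd⁴/32 = π(0.0281)⁴/32 = 6.121×10^-8 m⁴.
τ_max = T·r/J = 362.0 × 0.0140 / 6.121×10^-8 = 8.309×10^7 Pa.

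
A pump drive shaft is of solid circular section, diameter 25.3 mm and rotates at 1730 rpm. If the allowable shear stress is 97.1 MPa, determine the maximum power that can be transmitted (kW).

55.9 kW

J = πd⁴/32 = π(0.0253)⁴/32 = 4.022×10^-8 m⁴.
T_max = τ_allow·J/r = 9.71×10^7 × 4.022×10^-8 / 0.0126 = 308.8 N·m.
ω = 2π·1730/60 = 181.2 rad/s, so P_max = T_max·ω = 5.594×10^4 W.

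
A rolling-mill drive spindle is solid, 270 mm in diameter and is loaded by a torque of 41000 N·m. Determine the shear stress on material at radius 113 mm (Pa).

8.88e6 Pa

J = πd⁴/32 = π(0.270)⁴/32 = 5.217×10^-4 m⁴.
Shear stress varies linearly with radius: τ = T·r/J = 41000 × 0.113 / 5.217×10^-4 = 8.880×10^6 Pa.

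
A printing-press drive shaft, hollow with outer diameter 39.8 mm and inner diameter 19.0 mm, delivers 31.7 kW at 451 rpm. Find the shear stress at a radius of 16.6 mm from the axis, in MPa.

ω = 2π·451/60 = 47.23 rad/s, so T = P/ω = 31.7×10³ / 47.23 = 671.2 N·m.
J = π(d_o⁴ − d_i⁴)/32 = π(0.0398⁴ − 0.0190⁴)/32 = 2.335×10^-7 m⁴.
Shear stress varies linearly with radius: τ = T·r/J = 671.2 × 0.0166 / 2.335×10^-7 = 4.771×10^7 Pa.

47.7 MPa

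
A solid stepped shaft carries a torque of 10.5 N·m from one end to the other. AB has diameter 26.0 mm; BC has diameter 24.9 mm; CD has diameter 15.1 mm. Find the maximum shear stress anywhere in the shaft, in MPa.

Under the same torque, τ_max = 16T/(πd³) is largest where d is smallest — segment CD (d = 15.1 mm).
τ_max = 16·10.50/(π·(0.0151)³) = 1.553×10^7 Pa.

15.5 MPa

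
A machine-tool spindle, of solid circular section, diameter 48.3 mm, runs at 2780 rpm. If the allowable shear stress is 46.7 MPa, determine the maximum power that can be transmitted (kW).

301 kW

J = πd⁴/32 = π(0.0483)⁴/32 = 5.343×10^-7 m⁴.
T_max = τ_allow·J/r = 4.67×10^7 × 5.343×10^-7 / 0.0241 = 1033 N·m.
ω = 2π·2780/60 = 291.1 rad/s, so P_max = T_max·ω = 3.008×10^5 W.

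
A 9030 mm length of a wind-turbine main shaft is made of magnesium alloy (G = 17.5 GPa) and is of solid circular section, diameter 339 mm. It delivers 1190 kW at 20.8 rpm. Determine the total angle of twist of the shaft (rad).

ω = 2π·20.8/60 = 2.178 rad/s, so T = P/ω = 1190×10³ / 2.178 = 546300 N·m.
J = πd⁴/32 = π(0.339)⁴/32 = 1.297×10^-3 m⁴.
θ = T·L/(G·J) = 546300 × 9.03 / (17.5×10⁹ × 1.297×10^-3) = 0.2174 rad.

0.217 rad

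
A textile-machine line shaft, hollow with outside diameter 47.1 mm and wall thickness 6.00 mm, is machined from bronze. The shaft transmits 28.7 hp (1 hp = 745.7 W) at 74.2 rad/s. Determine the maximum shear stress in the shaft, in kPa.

ω = 74.2 rad/s, so T = P/ω = 28.7×745.7 / 74.20 = 288.4 N·m.
J = π(d_o⁴ − d_i⁴)/32 = π(0.0471⁴ − 0.0351⁴)/32 = 3.341×10^-7 m⁴.
τ_max = T·r/J = 288.4 × 0.0236 / 3.341×10^-7 = 2.033×10^7 Pa.

20300 kPa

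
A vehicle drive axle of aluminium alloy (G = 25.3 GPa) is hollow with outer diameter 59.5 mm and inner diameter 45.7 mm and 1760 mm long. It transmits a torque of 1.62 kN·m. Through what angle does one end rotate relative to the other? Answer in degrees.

8.05°

J = π(d_o⁴ − d_i⁴)/32 = π(0.0595⁴ − 0.0457⁴)/32 = 8.022×10^-7 m⁴.
θ = T·L/(G·J) = 1620 × 1.76 / (25.3×10⁹ × 8.022×10^-7) = 0.1405 rad.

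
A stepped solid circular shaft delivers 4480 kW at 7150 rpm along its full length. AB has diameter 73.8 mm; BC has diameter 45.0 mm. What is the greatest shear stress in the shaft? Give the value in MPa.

334 MPa

ω = 2π·7150/60 = 748.7 rad/s, so T = P/ω = 4480×10³ / 748.7 = 5983 N·m.
Under the same torque, τ_max = 16T/(πd³) is largest where d is smallest — segment BC (d = 45.0 mm).
τ_max = 16·5983/(π·(0.0450)³) = 3.344×10^8 Pa.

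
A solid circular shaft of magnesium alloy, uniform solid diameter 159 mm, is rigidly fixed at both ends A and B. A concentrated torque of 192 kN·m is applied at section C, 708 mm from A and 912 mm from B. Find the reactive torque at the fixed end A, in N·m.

With uniform GJ and both ends fixed, compatibility θ_AC = θ_CB gives T_A·a = T_B·b, together with T_A + T_B = T₀.
T_A = T₀·b/(a+b) = 192000·912/1620 = 108100 N·m; T_B = 83910 N·m.

108000 N·m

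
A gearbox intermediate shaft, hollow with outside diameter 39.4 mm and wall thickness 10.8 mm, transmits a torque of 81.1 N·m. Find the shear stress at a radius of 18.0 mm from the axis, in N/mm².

J = π(d_o⁴ − d_i⁴)/32 = π(0.0394⁴ − 0.0178⁴)/32 = 2.267×10^-7 m⁴.
Shear stress varies linearly with radius: τ = T·r/J = 81.10 × 0.0180 / 2.267×10^-7 = 6.439×10^6 Pa.

6.44 N/mm²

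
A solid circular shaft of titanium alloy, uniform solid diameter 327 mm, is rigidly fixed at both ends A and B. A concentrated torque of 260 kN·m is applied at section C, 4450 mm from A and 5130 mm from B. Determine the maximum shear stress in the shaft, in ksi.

With uniform GJ and both ends fixed, compatibility θ_AC = θ_CB gives T_A·a = T_B·b, together with T_A + T_B = T₀.
T_A = T₀·b/(a+b) = 260000·5130/9580 = 139200 N·m; T_B = 120800 N·m.
τ in each portion: τ_AC = 2.03×10^7 Pa, τ_CB = 1.76×10^7 Pa; maximum is in AC.
τ_max = T_AC·r/J = 139200·0.164/1.12×10^-3 = 2.028×10^7 Pa.

2.94 ksi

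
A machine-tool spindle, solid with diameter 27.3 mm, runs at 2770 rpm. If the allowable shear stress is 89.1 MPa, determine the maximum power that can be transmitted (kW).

J = πd⁴/32 = π(0.0273)⁴/32 = 5.453×10^-8 m⁴.
T_max = τ_allow·J/r = 8.91×10^7 × 5.453×10^-8 / 0.0137 = 356.0 N·m.
ω = 2π·2770/60 = 290.1 rad/s, so P_max = T_max·ω = 1.033×10^5 W.

103 kW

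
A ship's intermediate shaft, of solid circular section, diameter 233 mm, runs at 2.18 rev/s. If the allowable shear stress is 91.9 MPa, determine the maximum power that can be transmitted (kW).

J = πd⁴/32 = π(0.233)⁴/32 = 2.894×10^-4 m⁴.
T_max = τ_allow·J/r = 9.19×10^7 × 2.894×10^-4 / 0.117 = 228300 N·m.
ω = 2π·2.18 = 13.70 rad/s, so P_max = T_max·ω = 3.126×10^6 W.

3130 kW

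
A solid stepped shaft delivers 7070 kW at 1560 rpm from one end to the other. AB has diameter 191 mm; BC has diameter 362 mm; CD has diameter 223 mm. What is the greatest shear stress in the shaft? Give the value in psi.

ω = 2π·1560/60 = 163.4 rad/s, so T = P/ω = 7070×10³ / 163.4 = 43280 N·m.
Under the same torque, τ_max = 16T/(πd³) is largest where d is smallest — segment AB (d = 191 mm).
τ_max = 16·43280/(π·(0.191)³) = 3.163×10^7 Pa.

4590 psi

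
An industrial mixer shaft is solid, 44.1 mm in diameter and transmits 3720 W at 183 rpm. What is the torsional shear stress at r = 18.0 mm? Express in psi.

ω = 2π·183/60 = 19.16 rad/s, so T = P/ω = 3720 / 19.16 = 194.1 N·m.
J = πd⁴/32 = π(0.0441)⁴/32 = 3.713×10^-7 m⁴.
Shear stress varies linearly with radius: τ = T·r/J = 194.1 × 0.0180 / 3.713×10^-7 = 9.410×10^6 Pa.

1360 psi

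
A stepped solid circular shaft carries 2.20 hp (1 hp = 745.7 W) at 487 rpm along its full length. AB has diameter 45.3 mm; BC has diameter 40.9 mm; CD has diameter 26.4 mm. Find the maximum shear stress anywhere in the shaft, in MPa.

8.90 MPa

ω = 2π·487/60 = 51.00 rad/s, so T = P/ω = 2.20×745.7 / 51.00 = 32.17 N·m.
Under the same torque, τ_max = 16T/(πd³) is largest where d is smallest — segment CD (d = 26.4 mm).
τ_max = 16·32.17/(π·(0.0264)³) = 8.904×10^6 Pa.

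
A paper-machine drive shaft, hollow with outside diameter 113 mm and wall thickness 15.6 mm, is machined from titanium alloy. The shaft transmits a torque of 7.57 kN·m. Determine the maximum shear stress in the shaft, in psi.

5340 psi

J = π(d_o⁴ − d_i⁴)/32 = π(0.113⁴ − 0.0818⁴)/32 = 1.161×10^-5 m⁴.
τ_max = T·r/J = 7570 × 0.0565 / 1.161×10^-5 = 3.683×10^7 Pa.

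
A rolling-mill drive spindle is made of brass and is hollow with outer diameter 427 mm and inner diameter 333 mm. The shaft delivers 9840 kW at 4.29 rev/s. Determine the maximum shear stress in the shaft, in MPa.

ω = 2π·4.29 = 26.95 rad/s, so T = P/ω = 9840×10³ / 26.95 = 365100 N·m.
J = π(d_o⁴ − d_i⁴)/32 = π(0.427⁴ − 0.333⁴)/32 = 2.057×10^-3 m⁴.
τ_max = T·r/J = 365100 × 0.213 / 2.057×10^-3 = 3.790×10^7 Pa.

37.9 MPa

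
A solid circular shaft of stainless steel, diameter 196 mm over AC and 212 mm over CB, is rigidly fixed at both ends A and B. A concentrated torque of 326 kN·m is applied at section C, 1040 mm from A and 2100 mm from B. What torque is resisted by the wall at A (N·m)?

Compatibility: T_A·a/J_AC = T_B·b/J_CB with T_A + T_B = T₀.
J_AC = 1.45×10^-4 m⁴, J_CB = 1.98×10^-4 m⁴, so T_A = T₀·(J_AC/a)/((J_AC/a)+(J_CB/b)) = 194300 N·m, T_B = 131700 N·m.

194000 N·m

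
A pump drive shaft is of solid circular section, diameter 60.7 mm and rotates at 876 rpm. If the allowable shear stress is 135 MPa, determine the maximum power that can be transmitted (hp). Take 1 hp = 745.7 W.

729 hp

J = πd⁴/32 = π(0.0607)⁴/32 = 1.333×10^-6 m⁴.
T_max = τ_allow·J/r = 1.35×10^8 × 1.333×10^-6 / 0.0304 = 5928 N·m.
ω = 2π·876/60 = 91.73 rad/s, so P_max = T_max·ω = 5.438×10^5 W.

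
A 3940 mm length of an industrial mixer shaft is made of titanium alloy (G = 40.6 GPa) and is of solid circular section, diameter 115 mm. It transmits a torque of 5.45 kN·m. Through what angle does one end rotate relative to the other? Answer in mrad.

J = πd⁴/32 = π(0.115)⁴/32 = 1.717×10^-5 m⁴.
θ = T·L/(G·J) = 5450 × 3.94 / (40.6×10⁹ × 1.717×10^-5) = 0.03080 rad.

30.8 mrad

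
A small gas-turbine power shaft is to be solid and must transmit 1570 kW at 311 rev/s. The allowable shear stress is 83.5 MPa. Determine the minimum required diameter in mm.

36.6 mm

ω = 2π·311 = 1954 rad/s, so T = P/ω = 1570×10³ / 1954 = 803.5 N·m.
For a solid shaft τ_max = 16T/(πd³), so d = (16T/(π τ_allow))^(1/3) = (16·803.5/(π·8.35×10^7))^(1/3) = 0.03659 m.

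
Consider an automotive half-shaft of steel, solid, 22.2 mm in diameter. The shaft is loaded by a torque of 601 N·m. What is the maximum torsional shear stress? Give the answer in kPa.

280000 kPa

J = πd⁴/32 = π(0.0222)⁴/32 = 2.385×10^-8 m⁴.
τ_max = T·r/J = 601.0 × 0.0111 / 2.385×10^-8 = 2.798×10^8 Pa.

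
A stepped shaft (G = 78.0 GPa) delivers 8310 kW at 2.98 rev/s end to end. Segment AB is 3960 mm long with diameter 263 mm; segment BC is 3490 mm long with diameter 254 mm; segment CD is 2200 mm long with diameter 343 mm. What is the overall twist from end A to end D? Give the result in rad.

0.106 rad

ω = 2π·2.98 = 18.72 rad/s, so T = P/ω = 8310×10³ / 18.72 = 443800 N·m.
J_AB = π(0.263)⁴/32 = 4.70×10^-4 m⁴; J_BC = π(0.254)⁴/32 = 4.09×10^-4 m⁴; J_CD = π(0.343)⁴/32 = 1.36×10^-3 m⁴.
θ = (T/G)·Σ L_i/J_i = (443800/78.0×10⁹)·(3.96/4.70×10^-4 + 3.49/4.09×10^-4 + 2.20/1.36×10^-3) = 0.1058 rad.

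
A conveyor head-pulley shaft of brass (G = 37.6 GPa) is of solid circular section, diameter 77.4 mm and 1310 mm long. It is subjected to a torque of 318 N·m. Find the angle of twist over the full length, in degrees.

0.180°

J = πd⁴/32 = π(0.0774)⁴/32 = 3.523×10^-6 m⁴.
θ = T·L/(G·J) = 318.0 × 1.31 / (37.6×10⁹ × 3.523×10^-6) = 3.144×10^-3 rad.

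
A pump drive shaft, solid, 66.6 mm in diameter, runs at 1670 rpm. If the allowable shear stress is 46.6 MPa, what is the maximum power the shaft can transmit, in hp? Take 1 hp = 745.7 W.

J = πd⁴/32 = π(0.0666)⁴/32 = 1.932×10^-6 m⁴.
T_max = τ_allow·J/r = 4.66×10^7 × 1.932×10^-6 / 0.0333 = 2703 N·m.
ω = 2π·1670/60 = 174.9 rad/s, so P_max = T_max·ω = 4.727×10^5 W.

634 hp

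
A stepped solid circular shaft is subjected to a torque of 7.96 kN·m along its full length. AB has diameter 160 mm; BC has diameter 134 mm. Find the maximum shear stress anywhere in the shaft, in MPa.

Under the same torque, τ_max = 16T/(πd³) is largest where d is smallest — segment BC (d = 134 mm).
τ_max = 16·7960/(π·(0.134)³) = 1.685×10^7 Pa.

16.8 MPa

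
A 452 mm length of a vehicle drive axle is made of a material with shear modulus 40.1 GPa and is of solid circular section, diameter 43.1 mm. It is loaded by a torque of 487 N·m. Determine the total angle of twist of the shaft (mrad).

J = πd⁴/32 = π(0.0431)⁴/32 = 3.388×10^-7 m⁴.
θ = T·L/(G·J) = 487.0 × 0.452 / (40.1×10⁹ × 3.388×10^-7) = 0.01620 rad.

16.2 mrad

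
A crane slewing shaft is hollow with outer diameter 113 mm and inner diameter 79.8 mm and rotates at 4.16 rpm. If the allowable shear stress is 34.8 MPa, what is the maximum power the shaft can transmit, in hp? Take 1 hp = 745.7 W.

4.33 hp

J = π(d_o⁴ − d_i⁴)/32 = π(0.113⁴ − 0.0798⁴)/32 = 1.203×10^-5 m⁴.
T_max = τ_allow·J/r = 3.48×10^7 × 1.203×10^-5 / 0.0565 = 7407 N·m.
ω = 2π·4.16/60 = 0.4356 rad/s, so P_max = T_max·ω = 3227 W.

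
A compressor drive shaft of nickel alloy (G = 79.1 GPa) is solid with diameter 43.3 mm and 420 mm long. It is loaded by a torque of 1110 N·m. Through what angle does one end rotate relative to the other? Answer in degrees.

0.979°

J = πd⁴/32 = π(0.0433)⁴/32 = 3.451×10^-7 m⁴.
θ = T·L/(G·J) = 1110 × 0.420 / (79.1×10⁹ × 3.451×10^-7) = 0.01708 rad.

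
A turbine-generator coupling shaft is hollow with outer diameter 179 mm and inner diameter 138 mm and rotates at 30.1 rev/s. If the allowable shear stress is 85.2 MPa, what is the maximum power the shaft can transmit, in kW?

J = π(d_o⁴ − d_i⁴)/32 = π(0.179⁴ − 0.138⁴)/32 = 6.518×10^-5 m⁴.
T_max = τ_allow·J/r = 8.52×10^7 × 6.518×10^-5 / 0.0895 = 62050 N·m.
ω = 2π·30.1 = 189.1 rad/s, so P_max = T_max·ω = 1.174×10^7 W.

11700 kW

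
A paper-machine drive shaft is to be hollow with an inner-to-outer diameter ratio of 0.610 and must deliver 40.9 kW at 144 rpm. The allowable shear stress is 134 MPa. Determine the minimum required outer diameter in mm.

49.3 mm

ω = 2π·144/60 = 15.08 rad/s, so T = P/ω = 40.9×10³ / 15.08 = 2712 N·m.
For a hollow shaft with d_i/d_o = 0.610: τ_max = 16T/(π d_o³ (1−k⁴)), so d_o = [16T/(π τ_allow (1−k⁴))]^(1/3) = [16·2712/(π·1.34×10^8·0.8615)]^(1/3) = 0.04928 m.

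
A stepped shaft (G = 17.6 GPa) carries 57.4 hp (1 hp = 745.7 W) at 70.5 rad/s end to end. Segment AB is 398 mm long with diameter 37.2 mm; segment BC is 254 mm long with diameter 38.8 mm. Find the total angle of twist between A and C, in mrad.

112 mrad

ω = 70.5 rad/s, so T = P/ω = 57.4×745.7 / 70.50 = 607.1 N·m.
J_AB = π(0.0372)⁴/32 = 1.88×10^-7 m⁴; J_BC = π(0.0388)⁴/32 = 2.22×10^-7 m⁴.
θ = (T/G)·Σ L_i/J_i = (607.1/17.6×10⁹)·(0.398/1.88×10^-7 + 0.254/2.22×10^-7) = 0.1124 rad.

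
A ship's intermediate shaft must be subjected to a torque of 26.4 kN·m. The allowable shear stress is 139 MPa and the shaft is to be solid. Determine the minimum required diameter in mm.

For a solid shaft τ_max = 16T/(πd³), so d = (16T/(π τ_allow))^(1/3) = (16·26400/(π·1.39×10^8))^(1/3) = 0.09890 m.

98.9 mm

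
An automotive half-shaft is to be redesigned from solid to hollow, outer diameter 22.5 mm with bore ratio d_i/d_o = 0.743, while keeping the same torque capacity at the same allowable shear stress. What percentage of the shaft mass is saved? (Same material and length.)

42.9 %

Equal τ_max and T ⇒ the solid shaft needs d_s³ = d_o³(1−k⁴), so d_s = 22.5·(1−0.743⁴)^(1/3) = 19.93 mm.
Area ratio A_h/A_s = d_o²(1−k²)/d_s² = (1−k²)/(1−k⁴)^(2/3) = 0.5708.
Mass saving = 1 − 0.5708 = 42.9 %.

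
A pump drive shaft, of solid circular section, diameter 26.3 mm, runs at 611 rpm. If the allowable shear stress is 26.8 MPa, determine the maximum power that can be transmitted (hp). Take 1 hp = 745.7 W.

8.21 hp

J = πd⁴/32 = π(0.0263)⁴/32 = 4.697×10^-8 m⁴.
T_max = τ_allow·J/r = 2.68×10^7 × 4.697×10^-8 / 0.0132 = 95.73 N·m.
ω = 2π·611/60 = 63.98 rad/s, so P_max = T_max·ω = 6125 W.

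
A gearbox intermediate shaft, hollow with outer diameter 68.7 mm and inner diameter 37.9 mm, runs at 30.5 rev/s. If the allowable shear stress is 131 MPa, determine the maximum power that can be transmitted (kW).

J = π(d_o⁴ − d_i⁴)/32 = π(0.0687⁴ − 0.0379⁴)/32 = 1.984×10^-6 m⁴.
T_max = τ_allow·J/r = 1.31×10^8 × 1.984×10^-6 / 0.0343 = 7568 N·m.
ω = 2π·30.5 = 191.6 rad/s, so P_max = T_max·ω = 1.450×10^6 W.

1450 kW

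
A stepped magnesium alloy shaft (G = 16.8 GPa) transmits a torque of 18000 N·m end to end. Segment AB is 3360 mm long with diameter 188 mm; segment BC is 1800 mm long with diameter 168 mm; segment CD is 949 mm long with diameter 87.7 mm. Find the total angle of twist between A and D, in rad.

J_AB = π(0.188)⁴/32 = 1.23×10^-4 m⁴; J_BC = π(0.168)⁴/32 = 7.82×10^-5 m⁴; J_CD = π(0.0877)⁴/32 = 5.81×10^-6 m⁴.
θ = (T/G)·Σ L_i/J_i = (18000/16.8×10⁹)·(3.36/1.23×10^-4 + 1.80/7.82×10^-5 + 0.949/5.81×10^-6) = 0.2291 rad.

0.229 rad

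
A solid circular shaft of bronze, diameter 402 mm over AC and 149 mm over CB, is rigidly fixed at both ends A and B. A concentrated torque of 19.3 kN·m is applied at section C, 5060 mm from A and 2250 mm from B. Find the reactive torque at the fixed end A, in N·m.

Compatibility: T_A·a/J_AC = T_B·b/J_CB with T_A + T_B = T₀.
J_AC = 2.56×10^-3 m⁴, J_CB = 4.84×10^-5 m⁴, so T_A = T₀·(J_AC/a)/((J_AC/a)+(J_CB/b)) = 18510 N·m, T_B = 785.8 N·m.

18500 N·m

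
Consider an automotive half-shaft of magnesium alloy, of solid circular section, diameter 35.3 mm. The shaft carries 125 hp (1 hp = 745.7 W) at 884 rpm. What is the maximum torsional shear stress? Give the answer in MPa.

ω = 2π·884/60 = 92.57 rad/s, so T = P/ω = 125×745.7 / 92.57 = 1007 N·m.
J = πd⁴/32 = π(0.0353)⁴/32 = 1.524×10^-7 m⁴.
τ_max = T·r/J = 1007 × 0.0176 / 1.524×10^-7 = 1.166×10^8 Pa.

117 MPa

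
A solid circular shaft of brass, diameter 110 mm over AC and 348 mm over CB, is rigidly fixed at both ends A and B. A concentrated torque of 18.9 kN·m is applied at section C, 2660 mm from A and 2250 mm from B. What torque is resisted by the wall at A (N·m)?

Compatibility: T_A·a/J_AC = T_B·b/J_CB with T_A + T_B = T₀.
J_AC = 1.44×10^-5 m⁴, J_CB = 1.44×10^-3 m⁴, so T_A = T₀·(J_AC/a)/((J_AC/a)+(J_CB/b)) = 158.3 N·m, T_B = 18740 N·m.

158 N·m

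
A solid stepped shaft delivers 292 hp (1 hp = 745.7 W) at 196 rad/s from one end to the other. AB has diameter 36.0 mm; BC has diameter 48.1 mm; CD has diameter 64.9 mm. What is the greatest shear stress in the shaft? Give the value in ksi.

ω = 196 rad/s, so T = P/ω = 292×745.7 / 196.0 = 1111 N·m.
Under the same torque, τ_max = 16T/(πd³) is largest where d is smallest — segment AB (d = 36.0 mm).
τ_max = 16·1111/(π·(0.0360)³) = 1.213×10^8 Pa.

17.6 ksi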